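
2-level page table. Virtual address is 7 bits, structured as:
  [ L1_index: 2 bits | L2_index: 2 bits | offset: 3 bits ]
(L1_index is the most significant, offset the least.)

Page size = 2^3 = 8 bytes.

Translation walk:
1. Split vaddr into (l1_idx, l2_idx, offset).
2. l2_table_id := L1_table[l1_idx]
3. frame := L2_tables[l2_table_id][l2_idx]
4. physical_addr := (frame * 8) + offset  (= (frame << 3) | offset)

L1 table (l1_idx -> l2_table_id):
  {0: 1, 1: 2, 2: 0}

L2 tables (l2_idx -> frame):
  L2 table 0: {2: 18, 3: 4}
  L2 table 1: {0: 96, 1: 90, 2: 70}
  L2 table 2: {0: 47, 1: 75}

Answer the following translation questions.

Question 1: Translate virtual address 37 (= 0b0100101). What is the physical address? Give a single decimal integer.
vaddr = 37 = 0b0100101
Split: l1_idx=1, l2_idx=0, offset=5
L1[1] = 2
L2[2][0] = 47
paddr = 47 * 8 + 5 = 381

Answer: 381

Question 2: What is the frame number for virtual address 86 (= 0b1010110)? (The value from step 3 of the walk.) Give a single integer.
Answer: 18

Derivation:
vaddr = 86: l1_idx=2, l2_idx=2
L1[2] = 0; L2[0][2] = 18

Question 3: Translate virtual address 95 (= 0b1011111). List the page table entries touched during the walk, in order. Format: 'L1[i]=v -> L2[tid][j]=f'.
Answer: L1[2]=0 -> L2[0][3]=4

Derivation:
vaddr = 95 = 0b1011111
Split: l1_idx=2, l2_idx=3, offset=7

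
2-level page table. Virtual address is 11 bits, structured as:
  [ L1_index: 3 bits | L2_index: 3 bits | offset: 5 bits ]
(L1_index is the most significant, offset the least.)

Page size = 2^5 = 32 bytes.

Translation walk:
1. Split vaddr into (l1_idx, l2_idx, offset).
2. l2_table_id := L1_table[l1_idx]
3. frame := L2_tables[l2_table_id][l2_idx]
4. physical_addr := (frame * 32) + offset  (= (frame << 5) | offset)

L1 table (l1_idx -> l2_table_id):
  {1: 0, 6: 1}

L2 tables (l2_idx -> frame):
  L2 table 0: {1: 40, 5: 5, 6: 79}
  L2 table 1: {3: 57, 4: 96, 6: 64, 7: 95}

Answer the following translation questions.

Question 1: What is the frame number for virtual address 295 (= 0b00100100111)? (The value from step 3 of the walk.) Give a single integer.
Answer: 40

Derivation:
vaddr = 295: l1_idx=1, l2_idx=1
L1[1] = 0; L2[0][1] = 40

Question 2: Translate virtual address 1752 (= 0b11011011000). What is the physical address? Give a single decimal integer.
Answer: 2072

Derivation:
vaddr = 1752 = 0b11011011000
Split: l1_idx=6, l2_idx=6, offset=24
L1[6] = 1
L2[1][6] = 64
paddr = 64 * 32 + 24 = 2072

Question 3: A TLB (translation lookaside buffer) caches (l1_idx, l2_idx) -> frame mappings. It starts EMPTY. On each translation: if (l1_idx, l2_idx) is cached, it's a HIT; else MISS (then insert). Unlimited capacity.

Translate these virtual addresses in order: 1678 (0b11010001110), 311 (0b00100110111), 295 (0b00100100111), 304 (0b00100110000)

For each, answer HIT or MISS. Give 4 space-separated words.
vaddr=1678: (6,4) not in TLB -> MISS, insert
vaddr=311: (1,1) not in TLB -> MISS, insert
vaddr=295: (1,1) in TLB -> HIT
vaddr=304: (1,1) in TLB -> HIT

Answer: MISS MISS HIT HIT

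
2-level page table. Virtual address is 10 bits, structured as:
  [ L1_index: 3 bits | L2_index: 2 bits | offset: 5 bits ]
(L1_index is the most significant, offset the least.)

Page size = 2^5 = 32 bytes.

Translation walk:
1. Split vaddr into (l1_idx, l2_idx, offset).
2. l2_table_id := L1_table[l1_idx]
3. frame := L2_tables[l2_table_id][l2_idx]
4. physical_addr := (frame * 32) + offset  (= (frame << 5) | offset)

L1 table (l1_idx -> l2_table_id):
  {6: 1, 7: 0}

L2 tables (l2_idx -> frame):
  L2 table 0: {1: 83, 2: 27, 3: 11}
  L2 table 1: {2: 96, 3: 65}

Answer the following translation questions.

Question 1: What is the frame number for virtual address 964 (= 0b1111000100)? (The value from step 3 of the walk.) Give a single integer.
vaddr = 964: l1_idx=7, l2_idx=2
L1[7] = 0; L2[0][2] = 27

Answer: 27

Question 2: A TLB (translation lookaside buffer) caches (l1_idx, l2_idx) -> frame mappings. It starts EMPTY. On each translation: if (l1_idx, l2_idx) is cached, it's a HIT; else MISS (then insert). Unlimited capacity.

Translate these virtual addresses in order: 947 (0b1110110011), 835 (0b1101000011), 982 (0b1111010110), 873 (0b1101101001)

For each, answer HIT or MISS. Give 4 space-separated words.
vaddr=947: (7,1) not in TLB -> MISS, insert
vaddr=835: (6,2) not in TLB -> MISS, insert
vaddr=982: (7,2) not in TLB -> MISS, insert
vaddr=873: (6,3) not in TLB -> MISS, insert

Answer: MISS MISS MISS MISS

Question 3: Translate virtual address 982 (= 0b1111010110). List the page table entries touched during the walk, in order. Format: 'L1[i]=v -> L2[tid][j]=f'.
vaddr = 982 = 0b1111010110
Split: l1_idx=7, l2_idx=2, offset=22

Answer: L1[7]=0 -> L2[0][2]=27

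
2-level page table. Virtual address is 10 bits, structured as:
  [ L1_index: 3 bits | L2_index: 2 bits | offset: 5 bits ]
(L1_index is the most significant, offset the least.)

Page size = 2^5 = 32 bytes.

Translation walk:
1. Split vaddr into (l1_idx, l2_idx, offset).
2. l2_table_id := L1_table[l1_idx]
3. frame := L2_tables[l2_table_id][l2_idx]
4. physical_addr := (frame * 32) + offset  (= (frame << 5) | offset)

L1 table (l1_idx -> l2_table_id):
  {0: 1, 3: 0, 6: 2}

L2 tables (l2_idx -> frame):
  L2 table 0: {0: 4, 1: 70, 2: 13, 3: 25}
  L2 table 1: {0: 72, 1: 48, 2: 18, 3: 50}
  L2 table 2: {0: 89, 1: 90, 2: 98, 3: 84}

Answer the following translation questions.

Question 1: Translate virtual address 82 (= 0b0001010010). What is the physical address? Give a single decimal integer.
Answer: 594

Derivation:
vaddr = 82 = 0b0001010010
Split: l1_idx=0, l2_idx=2, offset=18
L1[0] = 1
L2[1][2] = 18
paddr = 18 * 32 + 18 = 594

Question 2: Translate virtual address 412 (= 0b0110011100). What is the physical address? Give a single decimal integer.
Answer: 156

Derivation:
vaddr = 412 = 0b0110011100
Split: l1_idx=3, l2_idx=0, offset=28
L1[3] = 0
L2[0][0] = 4
paddr = 4 * 32 + 28 = 156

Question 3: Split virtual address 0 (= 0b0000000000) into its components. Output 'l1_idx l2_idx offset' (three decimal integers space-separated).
vaddr = 0 = 0b0000000000
  top 3 bits -> l1_idx = 0
  next 2 bits -> l2_idx = 0
  bottom 5 bits -> offset = 0

Answer: 0 0 0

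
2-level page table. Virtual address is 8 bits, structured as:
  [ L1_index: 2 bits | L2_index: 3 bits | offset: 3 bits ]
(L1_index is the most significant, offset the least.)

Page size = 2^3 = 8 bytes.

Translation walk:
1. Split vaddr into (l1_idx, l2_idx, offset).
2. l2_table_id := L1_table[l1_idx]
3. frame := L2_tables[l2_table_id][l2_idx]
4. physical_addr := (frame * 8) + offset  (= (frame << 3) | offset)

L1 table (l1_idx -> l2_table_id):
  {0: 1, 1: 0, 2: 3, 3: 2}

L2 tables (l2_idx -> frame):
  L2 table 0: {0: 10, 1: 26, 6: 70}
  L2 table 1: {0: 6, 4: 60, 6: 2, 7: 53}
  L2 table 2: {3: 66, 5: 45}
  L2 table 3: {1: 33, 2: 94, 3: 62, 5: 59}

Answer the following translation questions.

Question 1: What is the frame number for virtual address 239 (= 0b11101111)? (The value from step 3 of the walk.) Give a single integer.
vaddr = 239: l1_idx=3, l2_idx=5
L1[3] = 2; L2[2][5] = 45

Answer: 45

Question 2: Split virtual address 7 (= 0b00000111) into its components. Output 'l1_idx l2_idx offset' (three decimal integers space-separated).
Answer: 0 0 7

Derivation:
vaddr = 7 = 0b00000111
  top 2 bits -> l1_idx = 0
  next 3 bits -> l2_idx = 0
  bottom 3 bits -> offset = 7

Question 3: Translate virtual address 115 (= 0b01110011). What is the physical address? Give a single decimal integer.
Answer: 563

Derivation:
vaddr = 115 = 0b01110011
Split: l1_idx=1, l2_idx=6, offset=3
L1[1] = 0
L2[0][6] = 70
paddr = 70 * 8 + 3 = 563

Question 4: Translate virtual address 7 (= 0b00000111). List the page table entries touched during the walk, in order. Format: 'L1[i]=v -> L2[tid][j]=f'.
Answer: L1[0]=1 -> L2[1][0]=6

Derivation:
vaddr = 7 = 0b00000111
Split: l1_idx=0, l2_idx=0, offset=7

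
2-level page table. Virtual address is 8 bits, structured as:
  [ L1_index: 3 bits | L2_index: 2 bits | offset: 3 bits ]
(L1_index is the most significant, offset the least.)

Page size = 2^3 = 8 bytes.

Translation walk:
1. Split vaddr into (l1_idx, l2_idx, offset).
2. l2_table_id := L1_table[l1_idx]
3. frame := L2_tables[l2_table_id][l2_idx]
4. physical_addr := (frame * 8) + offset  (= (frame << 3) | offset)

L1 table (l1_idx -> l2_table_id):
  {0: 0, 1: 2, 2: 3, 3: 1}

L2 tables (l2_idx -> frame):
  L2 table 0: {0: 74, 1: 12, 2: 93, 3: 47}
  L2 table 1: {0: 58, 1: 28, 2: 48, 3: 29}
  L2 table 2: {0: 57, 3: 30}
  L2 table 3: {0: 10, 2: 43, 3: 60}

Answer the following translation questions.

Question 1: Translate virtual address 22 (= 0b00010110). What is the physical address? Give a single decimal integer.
Answer: 750

Derivation:
vaddr = 22 = 0b00010110
Split: l1_idx=0, l2_idx=2, offset=6
L1[0] = 0
L2[0][2] = 93
paddr = 93 * 8 + 6 = 750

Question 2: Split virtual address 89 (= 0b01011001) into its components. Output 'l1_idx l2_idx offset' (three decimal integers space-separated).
vaddr = 89 = 0b01011001
  top 3 bits -> l1_idx = 2
  next 2 bits -> l2_idx = 3
  bottom 3 bits -> offset = 1

Answer: 2 3 1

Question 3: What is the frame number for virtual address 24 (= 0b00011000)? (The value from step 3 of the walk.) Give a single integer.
vaddr = 24: l1_idx=0, l2_idx=3
L1[0] = 0; L2[0][3] = 47

Answer: 47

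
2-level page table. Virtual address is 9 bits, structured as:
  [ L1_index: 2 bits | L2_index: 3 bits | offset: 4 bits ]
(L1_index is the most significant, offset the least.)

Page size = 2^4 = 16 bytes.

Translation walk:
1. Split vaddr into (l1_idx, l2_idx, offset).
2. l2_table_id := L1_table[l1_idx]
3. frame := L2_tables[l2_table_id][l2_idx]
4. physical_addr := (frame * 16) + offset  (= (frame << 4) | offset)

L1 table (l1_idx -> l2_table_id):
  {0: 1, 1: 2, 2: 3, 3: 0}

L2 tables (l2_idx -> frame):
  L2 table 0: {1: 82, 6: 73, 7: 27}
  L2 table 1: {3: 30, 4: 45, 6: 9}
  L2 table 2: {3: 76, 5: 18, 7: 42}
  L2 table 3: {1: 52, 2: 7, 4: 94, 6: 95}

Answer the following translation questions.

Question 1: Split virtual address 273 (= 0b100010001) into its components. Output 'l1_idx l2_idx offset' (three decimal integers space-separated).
vaddr = 273 = 0b100010001
  top 2 bits -> l1_idx = 2
  next 3 bits -> l2_idx = 1
  bottom 4 bits -> offset = 1

Answer: 2 1 1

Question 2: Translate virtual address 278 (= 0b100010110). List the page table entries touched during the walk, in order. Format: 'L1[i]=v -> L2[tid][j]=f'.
vaddr = 278 = 0b100010110
Split: l1_idx=2, l2_idx=1, offset=6

Answer: L1[2]=3 -> L2[3][1]=52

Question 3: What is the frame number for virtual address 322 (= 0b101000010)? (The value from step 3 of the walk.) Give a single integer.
Answer: 94

Derivation:
vaddr = 322: l1_idx=2, l2_idx=4
L1[2] = 3; L2[3][4] = 94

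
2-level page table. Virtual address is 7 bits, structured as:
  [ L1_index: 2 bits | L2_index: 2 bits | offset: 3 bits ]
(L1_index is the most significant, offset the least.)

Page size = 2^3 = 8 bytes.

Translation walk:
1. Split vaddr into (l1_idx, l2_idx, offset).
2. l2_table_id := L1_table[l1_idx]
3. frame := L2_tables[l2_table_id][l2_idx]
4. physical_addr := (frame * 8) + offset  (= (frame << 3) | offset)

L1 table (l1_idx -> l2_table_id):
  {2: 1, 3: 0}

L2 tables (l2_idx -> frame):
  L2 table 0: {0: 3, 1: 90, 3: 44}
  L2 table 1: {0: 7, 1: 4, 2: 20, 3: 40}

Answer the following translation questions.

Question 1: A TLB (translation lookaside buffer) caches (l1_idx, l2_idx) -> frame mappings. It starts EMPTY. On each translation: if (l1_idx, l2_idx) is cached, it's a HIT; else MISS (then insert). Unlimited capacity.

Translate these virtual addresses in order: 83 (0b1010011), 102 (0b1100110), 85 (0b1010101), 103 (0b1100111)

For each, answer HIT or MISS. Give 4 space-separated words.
Answer: MISS MISS HIT HIT

Derivation:
vaddr=83: (2,2) not in TLB -> MISS, insert
vaddr=102: (3,0) not in TLB -> MISS, insert
vaddr=85: (2,2) in TLB -> HIT
vaddr=103: (3,0) in TLB -> HIT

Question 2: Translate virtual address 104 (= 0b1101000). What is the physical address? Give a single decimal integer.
Answer: 720

Derivation:
vaddr = 104 = 0b1101000
Split: l1_idx=3, l2_idx=1, offset=0
L1[3] = 0
L2[0][1] = 90
paddr = 90 * 8 + 0 = 720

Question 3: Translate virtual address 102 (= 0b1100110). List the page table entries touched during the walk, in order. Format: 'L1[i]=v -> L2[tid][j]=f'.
Answer: L1[3]=0 -> L2[0][0]=3

Derivation:
vaddr = 102 = 0b1100110
Split: l1_idx=3, l2_idx=0, offset=6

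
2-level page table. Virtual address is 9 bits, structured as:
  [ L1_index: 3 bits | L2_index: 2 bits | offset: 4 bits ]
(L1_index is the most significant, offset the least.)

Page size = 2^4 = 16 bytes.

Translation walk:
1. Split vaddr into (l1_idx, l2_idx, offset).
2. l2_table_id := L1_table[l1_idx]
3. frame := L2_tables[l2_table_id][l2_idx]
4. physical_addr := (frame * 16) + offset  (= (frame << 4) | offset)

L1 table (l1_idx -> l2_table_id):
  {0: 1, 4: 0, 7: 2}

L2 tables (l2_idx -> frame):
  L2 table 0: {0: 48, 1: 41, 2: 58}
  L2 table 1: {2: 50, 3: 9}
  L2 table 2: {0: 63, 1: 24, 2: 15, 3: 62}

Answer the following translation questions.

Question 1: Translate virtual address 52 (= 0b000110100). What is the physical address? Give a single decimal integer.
Answer: 148

Derivation:
vaddr = 52 = 0b000110100
Split: l1_idx=0, l2_idx=3, offset=4
L1[0] = 1
L2[1][3] = 9
paddr = 9 * 16 + 4 = 148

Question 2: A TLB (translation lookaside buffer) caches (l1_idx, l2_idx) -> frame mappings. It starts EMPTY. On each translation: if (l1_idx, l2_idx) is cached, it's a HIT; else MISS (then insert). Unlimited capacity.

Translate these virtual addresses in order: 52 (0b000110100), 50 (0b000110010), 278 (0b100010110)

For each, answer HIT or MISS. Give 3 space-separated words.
vaddr=52: (0,3) not in TLB -> MISS, insert
vaddr=50: (0,3) in TLB -> HIT
vaddr=278: (4,1) not in TLB -> MISS, insert

Answer: MISS HIT MISS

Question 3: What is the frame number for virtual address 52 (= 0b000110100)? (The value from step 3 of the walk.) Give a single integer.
vaddr = 52: l1_idx=0, l2_idx=3
L1[0] = 1; L2[1][3] = 9

Answer: 9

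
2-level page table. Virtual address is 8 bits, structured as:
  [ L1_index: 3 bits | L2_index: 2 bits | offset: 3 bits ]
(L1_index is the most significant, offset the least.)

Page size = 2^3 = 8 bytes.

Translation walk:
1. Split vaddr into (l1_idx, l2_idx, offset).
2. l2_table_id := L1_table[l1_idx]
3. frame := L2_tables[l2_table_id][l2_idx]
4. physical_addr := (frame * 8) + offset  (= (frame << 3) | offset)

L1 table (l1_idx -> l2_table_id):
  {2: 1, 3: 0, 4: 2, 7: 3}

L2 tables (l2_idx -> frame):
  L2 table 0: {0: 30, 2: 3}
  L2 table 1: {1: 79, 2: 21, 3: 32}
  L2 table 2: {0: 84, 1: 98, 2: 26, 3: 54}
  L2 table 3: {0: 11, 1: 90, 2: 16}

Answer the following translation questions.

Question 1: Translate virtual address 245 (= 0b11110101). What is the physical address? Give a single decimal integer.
Answer: 133

Derivation:
vaddr = 245 = 0b11110101
Split: l1_idx=7, l2_idx=2, offset=5
L1[7] = 3
L2[3][2] = 16
paddr = 16 * 8 + 5 = 133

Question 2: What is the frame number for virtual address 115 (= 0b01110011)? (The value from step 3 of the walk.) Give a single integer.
vaddr = 115: l1_idx=3, l2_idx=2
L1[3] = 0; L2[0][2] = 3

Answer: 3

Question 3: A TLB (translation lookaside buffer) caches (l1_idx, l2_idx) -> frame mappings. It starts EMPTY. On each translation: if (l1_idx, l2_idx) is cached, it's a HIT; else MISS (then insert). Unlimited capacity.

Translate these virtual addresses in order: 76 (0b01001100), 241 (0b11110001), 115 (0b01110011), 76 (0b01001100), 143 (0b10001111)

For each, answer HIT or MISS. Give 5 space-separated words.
Answer: MISS MISS MISS HIT MISS

Derivation:
vaddr=76: (2,1) not in TLB -> MISS, insert
vaddr=241: (7,2) not in TLB -> MISS, insert
vaddr=115: (3,2) not in TLB -> MISS, insert
vaddr=76: (2,1) in TLB -> HIT
vaddr=143: (4,1) not in TLB -> MISS, insert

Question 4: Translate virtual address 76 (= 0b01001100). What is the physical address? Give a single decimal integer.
vaddr = 76 = 0b01001100
Split: l1_idx=2, l2_idx=1, offset=4
L1[2] = 1
L2[1][1] = 79
paddr = 79 * 8 + 4 = 636

Answer: 636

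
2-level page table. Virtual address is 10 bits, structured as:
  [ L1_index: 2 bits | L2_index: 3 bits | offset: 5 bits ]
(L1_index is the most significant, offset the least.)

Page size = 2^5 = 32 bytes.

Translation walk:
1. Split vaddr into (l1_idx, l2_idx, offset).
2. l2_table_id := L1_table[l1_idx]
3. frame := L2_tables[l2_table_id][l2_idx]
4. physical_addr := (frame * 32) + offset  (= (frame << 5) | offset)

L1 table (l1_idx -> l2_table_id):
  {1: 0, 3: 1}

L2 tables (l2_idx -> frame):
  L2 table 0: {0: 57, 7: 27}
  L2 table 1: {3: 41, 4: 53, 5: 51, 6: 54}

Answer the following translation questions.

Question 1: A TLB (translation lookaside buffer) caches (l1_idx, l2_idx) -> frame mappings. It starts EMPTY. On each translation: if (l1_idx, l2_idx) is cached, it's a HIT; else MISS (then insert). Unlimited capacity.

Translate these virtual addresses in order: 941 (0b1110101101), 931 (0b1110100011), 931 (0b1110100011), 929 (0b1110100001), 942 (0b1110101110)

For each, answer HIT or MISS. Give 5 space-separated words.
Answer: MISS HIT HIT HIT HIT

Derivation:
vaddr=941: (3,5) not in TLB -> MISS, insert
vaddr=931: (3,5) in TLB -> HIT
vaddr=931: (3,5) in TLB -> HIT
vaddr=929: (3,5) in TLB -> HIT
vaddr=942: (3,5) in TLB -> HIT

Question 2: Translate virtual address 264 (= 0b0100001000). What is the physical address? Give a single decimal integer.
vaddr = 264 = 0b0100001000
Split: l1_idx=1, l2_idx=0, offset=8
L1[1] = 0
L2[0][0] = 57
paddr = 57 * 32 + 8 = 1832

Answer: 1832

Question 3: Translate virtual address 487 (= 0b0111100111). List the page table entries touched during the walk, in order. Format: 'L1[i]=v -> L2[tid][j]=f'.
Answer: L1[1]=0 -> L2[0][7]=27

Derivation:
vaddr = 487 = 0b0111100111
Split: l1_idx=1, l2_idx=7, offset=7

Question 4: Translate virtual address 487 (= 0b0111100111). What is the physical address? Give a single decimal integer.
Answer: 871

Derivation:
vaddr = 487 = 0b0111100111
Split: l1_idx=1, l2_idx=7, offset=7
L1[1] = 0
L2[0][7] = 27
paddr = 27 * 32 + 7 = 871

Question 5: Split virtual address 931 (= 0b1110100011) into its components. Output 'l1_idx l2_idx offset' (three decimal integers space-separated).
Answer: 3 5 3

Derivation:
vaddr = 931 = 0b1110100011
  top 2 bits -> l1_idx = 3
  next 3 bits -> l2_idx = 5
  bottom 5 bits -> offset = 3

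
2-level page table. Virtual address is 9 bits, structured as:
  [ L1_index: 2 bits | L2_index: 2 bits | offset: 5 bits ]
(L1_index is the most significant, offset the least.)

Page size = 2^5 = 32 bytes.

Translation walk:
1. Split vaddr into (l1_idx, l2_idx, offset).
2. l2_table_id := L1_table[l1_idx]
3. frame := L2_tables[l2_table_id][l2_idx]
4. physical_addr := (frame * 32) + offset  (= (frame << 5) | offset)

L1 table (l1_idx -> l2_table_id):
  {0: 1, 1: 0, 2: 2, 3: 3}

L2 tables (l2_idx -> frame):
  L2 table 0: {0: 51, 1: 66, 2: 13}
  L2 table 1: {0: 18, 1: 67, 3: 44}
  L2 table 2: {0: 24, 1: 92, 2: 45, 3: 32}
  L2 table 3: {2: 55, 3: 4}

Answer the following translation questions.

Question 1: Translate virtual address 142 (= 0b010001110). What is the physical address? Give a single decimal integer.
vaddr = 142 = 0b010001110
Split: l1_idx=1, l2_idx=0, offset=14
L1[1] = 0
L2[0][0] = 51
paddr = 51 * 32 + 14 = 1646

Answer: 1646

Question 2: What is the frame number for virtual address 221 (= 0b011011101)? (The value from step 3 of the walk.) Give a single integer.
Answer: 13

Derivation:
vaddr = 221: l1_idx=1, l2_idx=2
L1[1] = 0; L2[0][2] = 13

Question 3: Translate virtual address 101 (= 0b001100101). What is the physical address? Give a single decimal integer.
Answer: 1413

Derivation:
vaddr = 101 = 0b001100101
Split: l1_idx=0, l2_idx=3, offset=5
L1[0] = 1
L2[1][3] = 44
paddr = 44 * 32 + 5 = 1413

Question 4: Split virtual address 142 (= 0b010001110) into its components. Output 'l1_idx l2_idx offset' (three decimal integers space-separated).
Answer: 1 0 14

Derivation:
vaddr = 142 = 0b010001110
  top 2 bits -> l1_idx = 1
  next 2 bits -> l2_idx = 0
  bottom 5 bits -> offset = 14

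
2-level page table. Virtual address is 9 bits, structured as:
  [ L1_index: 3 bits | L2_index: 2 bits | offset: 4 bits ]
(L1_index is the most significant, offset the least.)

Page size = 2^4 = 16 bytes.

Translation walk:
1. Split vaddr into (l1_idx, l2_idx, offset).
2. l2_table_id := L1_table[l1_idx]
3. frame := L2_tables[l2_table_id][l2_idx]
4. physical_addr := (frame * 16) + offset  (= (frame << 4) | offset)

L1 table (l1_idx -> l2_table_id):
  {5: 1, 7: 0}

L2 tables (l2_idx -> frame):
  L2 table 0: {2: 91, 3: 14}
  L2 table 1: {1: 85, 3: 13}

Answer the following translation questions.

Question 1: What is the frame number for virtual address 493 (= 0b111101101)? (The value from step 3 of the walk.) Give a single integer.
Answer: 91

Derivation:
vaddr = 493: l1_idx=7, l2_idx=2
L1[7] = 0; L2[0][2] = 91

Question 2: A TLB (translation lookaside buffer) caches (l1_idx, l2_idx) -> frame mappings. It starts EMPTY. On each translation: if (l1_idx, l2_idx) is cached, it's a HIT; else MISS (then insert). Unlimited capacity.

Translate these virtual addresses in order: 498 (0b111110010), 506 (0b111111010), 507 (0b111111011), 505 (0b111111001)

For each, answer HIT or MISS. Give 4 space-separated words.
Answer: MISS HIT HIT HIT

Derivation:
vaddr=498: (7,3) not in TLB -> MISS, insert
vaddr=506: (7,3) in TLB -> HIT
vaddr=507: (7,3) in TLB -> HIT
vaddr=505: (7,3) in TLB -> HIT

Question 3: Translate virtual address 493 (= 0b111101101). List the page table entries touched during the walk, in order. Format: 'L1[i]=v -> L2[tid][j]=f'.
vaddr = 493 = 0b111101101
Split: l1_idx=7, l2_idx=2, offset=13

Answer: L1[7]=0 -> L2[0][2]=91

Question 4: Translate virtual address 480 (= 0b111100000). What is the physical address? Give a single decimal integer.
vaddr = 480 = 0b111100000
Split: l1_idx=7, l2_idx=2, offset=0
L1[7] = 0
L2[0][2] = 91
paddr = 91 * 16 + 0 = 1456

Answer: 1456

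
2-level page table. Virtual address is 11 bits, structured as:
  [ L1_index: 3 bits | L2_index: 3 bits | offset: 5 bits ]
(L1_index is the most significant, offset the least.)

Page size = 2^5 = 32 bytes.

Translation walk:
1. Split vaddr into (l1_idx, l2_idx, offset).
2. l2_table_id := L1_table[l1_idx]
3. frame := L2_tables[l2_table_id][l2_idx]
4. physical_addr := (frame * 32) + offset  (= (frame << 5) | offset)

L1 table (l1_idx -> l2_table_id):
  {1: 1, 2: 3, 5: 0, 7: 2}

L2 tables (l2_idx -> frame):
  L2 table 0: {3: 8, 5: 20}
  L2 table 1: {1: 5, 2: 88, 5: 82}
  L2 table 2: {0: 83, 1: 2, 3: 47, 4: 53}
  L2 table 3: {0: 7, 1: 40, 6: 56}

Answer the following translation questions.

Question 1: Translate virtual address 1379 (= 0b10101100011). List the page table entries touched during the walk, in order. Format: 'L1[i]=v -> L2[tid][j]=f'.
vaddr = 1379 = 0b10101100011
Split: l1_idx=5, l2_idx=3, offset=3

Answer: L1[5]=0 -> L2[0][3]=8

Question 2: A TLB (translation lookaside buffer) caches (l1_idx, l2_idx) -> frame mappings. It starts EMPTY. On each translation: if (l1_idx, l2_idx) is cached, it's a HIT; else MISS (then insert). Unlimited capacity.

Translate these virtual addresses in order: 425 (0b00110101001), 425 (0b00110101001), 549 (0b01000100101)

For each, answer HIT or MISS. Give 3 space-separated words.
vaddr=425: (1,5) not in TLB -> MISS, insert
vaddr=425: (1,5) in TLB -> HIT
vaddr=549: (2,1) not in TLB -> MISS, insert

Answer: MISS HIT MISS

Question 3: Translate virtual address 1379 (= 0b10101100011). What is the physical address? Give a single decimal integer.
Answer: 259

Derivation:
vaddr = 1379 = 0b10101100011
Split: l1_idx=5, l2_idx=3, offset=3
L1[5] = 0
L2[0][3] = 8
paddr = 8 * 32 + 3 = 259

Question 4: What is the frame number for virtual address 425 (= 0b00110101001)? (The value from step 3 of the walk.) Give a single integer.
Answer: 82

Derivation:
vaddr = 425: l1_idx=1, l2_idx=5
L1[1] = 1; L2[1][5] = 82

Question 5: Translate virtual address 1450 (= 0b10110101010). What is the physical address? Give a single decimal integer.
vaddr = 1450 = 0b10110101010
Split: l1_idx=5, l2_idx=5, offset=10
L1[5] = 0
L2[0][5] = 20
paddr = 20 * 32 + 10 = 650

Answer: 650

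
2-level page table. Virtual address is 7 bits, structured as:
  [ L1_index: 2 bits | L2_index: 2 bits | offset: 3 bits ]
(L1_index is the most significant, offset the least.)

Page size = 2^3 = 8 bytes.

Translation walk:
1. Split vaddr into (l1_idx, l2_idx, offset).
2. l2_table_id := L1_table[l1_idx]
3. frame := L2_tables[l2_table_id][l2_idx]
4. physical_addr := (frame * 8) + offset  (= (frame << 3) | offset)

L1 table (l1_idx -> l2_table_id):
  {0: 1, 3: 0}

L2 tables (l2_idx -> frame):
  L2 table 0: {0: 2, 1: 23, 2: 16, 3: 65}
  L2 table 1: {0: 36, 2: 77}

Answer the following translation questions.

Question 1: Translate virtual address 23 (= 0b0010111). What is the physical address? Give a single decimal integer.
vaddr = 23 = 0b0010111
Split: l1_idx=0, l2_idx=2, offset=7
L1[0] = 1
L2[1][2] = 77
paddr = 77 * 8 + 7 = 623

Answer: 623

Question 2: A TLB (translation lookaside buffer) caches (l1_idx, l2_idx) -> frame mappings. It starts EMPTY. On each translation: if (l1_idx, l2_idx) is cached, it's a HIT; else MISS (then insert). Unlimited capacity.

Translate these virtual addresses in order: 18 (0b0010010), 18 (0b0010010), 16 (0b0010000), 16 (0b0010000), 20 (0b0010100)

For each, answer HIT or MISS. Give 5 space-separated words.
Answer: MISS HIT HIT HIT HIT

Derivation:
vaddr=18: (0,2) not in TLB -> MISS, insert
vaddr=18: (0,2) in TLB -> HIT
vaddr=16: (0,2) in TLB -> HIT
vaddr=16: (0,2) in TLB -> HIT
vaddr=20: (0,2) in TLB -> HIT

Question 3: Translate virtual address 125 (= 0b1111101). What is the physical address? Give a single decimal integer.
vaddr = 125 = 0b1111101
Split: l1_idx=3, l2_idx=3, offset=5
L1[3] = 0
L2[0][3] = 65
paddr = 65 * 8 + 5 = 525

Answer: 525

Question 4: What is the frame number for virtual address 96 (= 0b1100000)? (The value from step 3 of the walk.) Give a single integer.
vaddr = 96: l1_idx=3, l2_idx=0
L1[3] = 0; L2[0][0] = 2

Answer: 2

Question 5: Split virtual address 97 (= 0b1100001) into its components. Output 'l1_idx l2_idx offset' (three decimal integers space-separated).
vaddr = 97 = 0b1100001
  top 2 bits -> l1_idx = 3
  next 2 bits -> l2_idx = 0
  bottom 3 bits -> offset = 1

Answer: 3 0 1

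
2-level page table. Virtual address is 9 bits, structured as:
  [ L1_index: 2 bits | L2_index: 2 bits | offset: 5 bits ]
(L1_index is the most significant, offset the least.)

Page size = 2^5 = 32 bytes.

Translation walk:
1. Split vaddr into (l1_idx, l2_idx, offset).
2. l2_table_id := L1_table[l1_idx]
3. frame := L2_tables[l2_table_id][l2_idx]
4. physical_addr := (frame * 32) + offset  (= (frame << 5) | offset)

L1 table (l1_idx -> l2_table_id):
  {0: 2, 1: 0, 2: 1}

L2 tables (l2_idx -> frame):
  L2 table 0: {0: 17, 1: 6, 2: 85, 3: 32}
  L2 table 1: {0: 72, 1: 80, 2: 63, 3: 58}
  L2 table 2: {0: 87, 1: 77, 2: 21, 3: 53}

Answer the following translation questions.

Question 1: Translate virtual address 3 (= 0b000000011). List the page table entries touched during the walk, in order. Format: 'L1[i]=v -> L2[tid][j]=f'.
vaddr = 3 = 0b000000011
Split: l1_idx=0, l2_idx=0, offset=3

Answer: L1[0]=2 -> L2[2][0]=87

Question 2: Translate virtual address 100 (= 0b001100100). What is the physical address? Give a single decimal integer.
vaddr = 100 = 0b001100100
Split: l1_idx=0, l2_idx=3, offset=4
L1[0] = 2
L2[2][3] = 53
paddr = 53 * 32 + 4 = 1700

Answer: 1700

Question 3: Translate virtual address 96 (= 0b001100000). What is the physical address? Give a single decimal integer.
vaddr = 96 = 0b001100000
Split: l1_idx=0, l2_idx=3, offset=0
L1[0] = 2
L2[2][3] = 53
paddr = 53 * 32 + 0 = 1696

Answer: 1696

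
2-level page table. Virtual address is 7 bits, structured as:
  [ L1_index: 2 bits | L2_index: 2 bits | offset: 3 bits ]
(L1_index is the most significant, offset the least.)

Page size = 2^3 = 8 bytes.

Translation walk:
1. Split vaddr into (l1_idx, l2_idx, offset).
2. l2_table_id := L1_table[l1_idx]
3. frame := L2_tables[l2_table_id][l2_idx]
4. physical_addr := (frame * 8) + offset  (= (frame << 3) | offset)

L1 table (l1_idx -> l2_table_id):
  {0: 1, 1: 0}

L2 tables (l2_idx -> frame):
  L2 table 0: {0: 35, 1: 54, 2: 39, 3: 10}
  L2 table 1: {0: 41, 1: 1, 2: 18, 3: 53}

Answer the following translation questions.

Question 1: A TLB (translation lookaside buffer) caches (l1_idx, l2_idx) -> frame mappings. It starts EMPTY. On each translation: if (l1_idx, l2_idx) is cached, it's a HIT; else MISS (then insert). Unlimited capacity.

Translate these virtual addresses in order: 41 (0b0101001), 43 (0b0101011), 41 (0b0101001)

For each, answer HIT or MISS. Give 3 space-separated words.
vaddr=41: (1,1) not in TLB -> MISS, insert
vaddr=43: (1,1) in TLB -> HIT
vaddr=41: (1,1) in TLB -> HIT

Answer: MISS HIT HIT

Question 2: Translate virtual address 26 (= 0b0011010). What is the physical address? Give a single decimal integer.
vaddr = 26 = 0b0011010
Split: l1_idx=0, l2_idx=3, offset=2
L1[0] = 1
L2[1][3] = 53
paddr = 53 * 8 + 2 = 426

Answer: 426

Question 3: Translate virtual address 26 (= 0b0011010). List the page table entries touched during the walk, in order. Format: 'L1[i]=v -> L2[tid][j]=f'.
vaddr = 26 = 0b0011010
Split: l1_idx=0, l2_idx=3, offset=2

Answer: L1[0]=1 -> L2[1][3]=53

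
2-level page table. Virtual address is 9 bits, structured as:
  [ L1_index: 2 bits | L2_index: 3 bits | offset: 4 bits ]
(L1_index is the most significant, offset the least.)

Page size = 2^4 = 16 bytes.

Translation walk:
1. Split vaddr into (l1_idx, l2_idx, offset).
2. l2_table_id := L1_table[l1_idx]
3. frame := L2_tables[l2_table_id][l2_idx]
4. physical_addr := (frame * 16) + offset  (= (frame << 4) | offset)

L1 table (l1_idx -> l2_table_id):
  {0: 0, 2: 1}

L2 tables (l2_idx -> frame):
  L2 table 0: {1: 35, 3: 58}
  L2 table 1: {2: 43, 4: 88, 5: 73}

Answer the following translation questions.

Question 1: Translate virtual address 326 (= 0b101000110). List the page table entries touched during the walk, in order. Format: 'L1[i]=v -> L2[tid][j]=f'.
Answer: L1[2]=1 -> L2[1][4]=88

Derivation:
vaddr = 326 = 0b101000110
Split: l1_idx=2, l2_idx=4, offset=6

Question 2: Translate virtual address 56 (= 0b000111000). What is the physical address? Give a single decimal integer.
Answer: 936

Derivation:
vaddr = 56 = 0b000111000
Split: l1_idx=0, l2_idx=3, offset=8
L1[0] = 0
L2[0][3] = 58
paddr = 58 * 16 + 8 = 936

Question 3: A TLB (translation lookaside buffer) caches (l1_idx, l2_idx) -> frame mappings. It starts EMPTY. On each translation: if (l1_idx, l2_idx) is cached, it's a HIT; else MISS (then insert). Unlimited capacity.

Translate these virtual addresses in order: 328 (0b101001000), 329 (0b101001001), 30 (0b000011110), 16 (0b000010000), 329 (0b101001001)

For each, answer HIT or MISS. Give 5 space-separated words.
Answer: MISS HIT MISS HIT HIT

Derivation:
vaddr=328: (2,4) not in TLB -> MISS, insert
vaddr=329: (2,4) in TLB -> HIT
vaddr=30: (0,1) not in TLB -> MISS, insert
vaddr=16: (0,1) in TLB -> HIT
vaddr=329: (2,4) in TLB -> HIT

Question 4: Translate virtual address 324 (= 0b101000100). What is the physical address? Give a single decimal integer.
Answer: 1412

Derivation:
vaddr = 324 = 0b101000100
Split: l1_idx=2, l2_idx=4, offset=4
L1[2] = 1
L2[1][4] = 88
paddr = 88 * 16 + 4 = 1412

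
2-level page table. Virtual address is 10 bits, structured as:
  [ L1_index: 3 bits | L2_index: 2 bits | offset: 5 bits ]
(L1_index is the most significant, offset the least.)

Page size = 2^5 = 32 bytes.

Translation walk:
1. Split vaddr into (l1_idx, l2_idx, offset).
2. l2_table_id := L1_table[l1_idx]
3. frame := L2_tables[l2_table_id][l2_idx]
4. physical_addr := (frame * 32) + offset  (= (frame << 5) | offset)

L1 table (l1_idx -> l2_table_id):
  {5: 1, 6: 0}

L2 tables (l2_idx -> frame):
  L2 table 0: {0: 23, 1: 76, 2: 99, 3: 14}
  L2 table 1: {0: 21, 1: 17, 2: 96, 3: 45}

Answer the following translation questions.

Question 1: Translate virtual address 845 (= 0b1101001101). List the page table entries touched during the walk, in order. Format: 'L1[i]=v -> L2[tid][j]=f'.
Answer: L1[6]=0 -> L2[0][2]=99

Derivation:
vaddr = 845 = 0b1101001101
Split: l1_idx=6, l2_idx=2, offset=13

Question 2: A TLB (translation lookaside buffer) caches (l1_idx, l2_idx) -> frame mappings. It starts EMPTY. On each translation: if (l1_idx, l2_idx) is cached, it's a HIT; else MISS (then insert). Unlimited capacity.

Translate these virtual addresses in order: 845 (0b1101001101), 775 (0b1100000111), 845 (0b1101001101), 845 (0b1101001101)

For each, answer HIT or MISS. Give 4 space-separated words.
vaddr=845: (6,2) not in TLB -> MISS, insert
vaddr=775: (6,0) not in TLB -> MISS, insert
vaddr=845: (6,2) in TLB -> HIT
vaddr=845: (6,2) in TLB -> HIT

Answer: MISS MISS HIT HIT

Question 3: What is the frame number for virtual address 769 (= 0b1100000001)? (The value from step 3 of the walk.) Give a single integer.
vaddr = 769: l1_idx=6, l2_idx=0
L1[6] = 0; L2[0][0] = 23

Answer: 23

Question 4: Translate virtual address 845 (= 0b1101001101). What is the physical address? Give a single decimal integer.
vaddr = 845 = 0b1101001101
Split: l1_idx=6, l2_idx=2, offset=13
L1[6] = 0
L2[0][2] = 99
paddr = 99 * 32 + 13 = 3181

Answer: 3181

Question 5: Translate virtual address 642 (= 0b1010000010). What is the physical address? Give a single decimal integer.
Answer: 674

Derivation:
vaddr = 642 = 0b1010000010
Split: l1_idx=5, l2_idx=0, offset=2
L1[5] = 1
L2[1][0] = 21
paddr = 21 * 32 + 2 = 674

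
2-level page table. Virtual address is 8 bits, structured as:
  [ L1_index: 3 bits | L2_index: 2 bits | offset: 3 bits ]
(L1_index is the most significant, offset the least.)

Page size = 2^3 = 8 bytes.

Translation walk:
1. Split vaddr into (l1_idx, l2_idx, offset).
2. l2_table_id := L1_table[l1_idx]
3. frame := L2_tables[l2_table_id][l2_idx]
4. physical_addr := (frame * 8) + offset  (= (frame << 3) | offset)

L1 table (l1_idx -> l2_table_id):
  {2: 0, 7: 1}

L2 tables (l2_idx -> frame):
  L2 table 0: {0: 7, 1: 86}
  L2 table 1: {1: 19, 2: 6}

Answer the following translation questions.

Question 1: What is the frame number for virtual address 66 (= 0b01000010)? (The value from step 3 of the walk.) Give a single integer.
Answer: 7

Derivation:
vaddr = 66: l1_idx=2, l2_idx=0
L1[2] = 0; L2[0][0] = 7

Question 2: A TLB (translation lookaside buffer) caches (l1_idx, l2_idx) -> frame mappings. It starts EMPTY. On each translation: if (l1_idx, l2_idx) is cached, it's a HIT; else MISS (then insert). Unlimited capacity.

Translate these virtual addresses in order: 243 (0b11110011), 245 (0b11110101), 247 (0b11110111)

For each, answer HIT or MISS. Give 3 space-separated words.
vaddr=243: (7,2) not in TLB -> MISS, insert
vaddr=245: (7,2) in TLB -> HIT
vaddr=247: (7,2) in TLB -> HIT

Answer: MISS HIT HIT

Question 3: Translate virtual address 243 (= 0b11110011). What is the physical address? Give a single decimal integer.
Answer: 51

Derivation:
vaddr = 243 = 0b11110011
Split: l1_idx=7, l2_idx=2, offset=3
L1[7] = 1
L2[1][2] = 6
paddr = 6 * 8 + 3 = 51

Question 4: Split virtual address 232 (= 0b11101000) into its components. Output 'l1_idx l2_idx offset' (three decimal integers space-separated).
vaddr = 232 = 0b11101000
  top 3 bits -> l1_idx = 7
  next 2 bits -> l2_idx = 1
  bottom 3 bits -> offset = 0

Answer: 7 1 0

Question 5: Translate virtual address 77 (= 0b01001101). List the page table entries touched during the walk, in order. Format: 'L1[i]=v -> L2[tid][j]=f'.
Answer: L1[2]=0 -> L2[0][1]=86

Derivation:
vaddr = 77 = 0b01001101
Split: l1_idx=2, l2_idx=1, offset=5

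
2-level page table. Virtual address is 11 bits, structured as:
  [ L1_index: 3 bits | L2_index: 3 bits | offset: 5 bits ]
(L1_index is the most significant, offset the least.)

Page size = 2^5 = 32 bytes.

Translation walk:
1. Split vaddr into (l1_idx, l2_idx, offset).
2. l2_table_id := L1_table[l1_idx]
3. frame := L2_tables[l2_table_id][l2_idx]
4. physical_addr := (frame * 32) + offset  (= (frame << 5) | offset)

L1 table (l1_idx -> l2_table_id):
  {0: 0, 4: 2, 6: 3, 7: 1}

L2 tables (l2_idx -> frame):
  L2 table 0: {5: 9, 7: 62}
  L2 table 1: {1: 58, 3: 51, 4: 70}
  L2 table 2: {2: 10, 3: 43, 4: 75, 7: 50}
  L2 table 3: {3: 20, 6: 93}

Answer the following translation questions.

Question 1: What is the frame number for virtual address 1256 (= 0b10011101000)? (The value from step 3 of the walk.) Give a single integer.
vaddr = 1256: l1_idx=4, l2_idx=7
L1[4] = 2; L2[2][7] = 50

Answer: 50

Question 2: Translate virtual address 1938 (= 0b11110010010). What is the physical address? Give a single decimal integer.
vaddr = 1938 = 0b11110010010
Split: l1_idx=7, l2_idx=4, offset=18
L1[7] = 1
L2[1][4] = 70
paddr = 70 * 32 + 18 = 2258

Answer: 2258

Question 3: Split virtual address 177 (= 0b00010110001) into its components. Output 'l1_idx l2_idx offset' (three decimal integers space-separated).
Answer: 0 5 17

Derivation:
vaddr = 177 = 0b00010110001
  top 3 bits -> l1_idx = 0
  next 3 bits -> l2_idx = 5
  bottom 5 bits -> offset = 17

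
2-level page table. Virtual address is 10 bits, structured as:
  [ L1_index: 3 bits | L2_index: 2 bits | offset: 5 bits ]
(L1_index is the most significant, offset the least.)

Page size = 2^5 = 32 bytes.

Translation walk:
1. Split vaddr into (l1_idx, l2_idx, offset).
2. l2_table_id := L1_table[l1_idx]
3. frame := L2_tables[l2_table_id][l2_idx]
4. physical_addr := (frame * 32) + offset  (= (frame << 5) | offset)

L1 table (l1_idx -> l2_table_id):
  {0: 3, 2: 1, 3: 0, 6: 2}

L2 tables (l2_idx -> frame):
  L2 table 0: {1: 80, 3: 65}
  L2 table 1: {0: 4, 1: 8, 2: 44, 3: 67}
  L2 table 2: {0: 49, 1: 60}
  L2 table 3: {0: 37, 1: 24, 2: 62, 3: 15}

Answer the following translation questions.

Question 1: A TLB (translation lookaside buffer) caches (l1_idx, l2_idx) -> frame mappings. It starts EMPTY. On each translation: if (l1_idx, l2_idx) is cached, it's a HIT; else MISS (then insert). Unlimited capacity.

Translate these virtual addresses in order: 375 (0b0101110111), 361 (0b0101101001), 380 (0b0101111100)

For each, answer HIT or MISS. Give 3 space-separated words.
vaddr=375: (2,3) not in TLB -> MISS, insert
vaddr=361: (2,3) in TLB -> HIT
vaddr=380: (2,3) in TLB -> HIT

Answer: MISS HIT HIT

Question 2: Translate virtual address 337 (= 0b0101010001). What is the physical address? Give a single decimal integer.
vaddr = 337 = 0b0101010001
Split: l1_idx=2, l2_idx=2, offset=17
L1[2] = 1
L2[1][2] = 44
paddr = 44 * 32 + 17 = 1425

Answer: 1425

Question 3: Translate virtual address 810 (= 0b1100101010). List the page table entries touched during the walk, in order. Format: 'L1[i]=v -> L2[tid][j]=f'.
vaddr = 810 = 0b1100101010
Split: l1_idx=6, l2_idx=1, offset=10

Answer: L1[6]=2 -> L2[2][1]=60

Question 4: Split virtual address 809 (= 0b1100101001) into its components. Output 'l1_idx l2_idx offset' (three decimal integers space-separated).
vaddr = 809 = 0b1100101001
  top 3 bits -> l1_idx = 6
  next 2 bits -> l2_idx = 1
  bottom 5 bits -> offset = 9

Answer: 6 1 9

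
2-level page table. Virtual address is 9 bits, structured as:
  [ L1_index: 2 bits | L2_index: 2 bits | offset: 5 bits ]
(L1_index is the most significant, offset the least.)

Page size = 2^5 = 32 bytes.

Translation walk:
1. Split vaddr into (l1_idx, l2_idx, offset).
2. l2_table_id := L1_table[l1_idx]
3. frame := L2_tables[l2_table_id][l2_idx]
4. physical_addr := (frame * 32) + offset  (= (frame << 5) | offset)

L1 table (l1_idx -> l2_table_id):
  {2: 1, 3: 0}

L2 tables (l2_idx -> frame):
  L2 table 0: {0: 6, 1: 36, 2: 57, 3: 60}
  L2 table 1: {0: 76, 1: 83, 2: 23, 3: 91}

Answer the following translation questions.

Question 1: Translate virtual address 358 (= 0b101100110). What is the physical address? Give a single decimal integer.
vaddr = 358 = 0b101100110
Split: l1_idx=2, l2_idx=3, offset=6
L1[2] = 1
L2[1][3] = 91
paddr = 91 * 32 + 6 = 2918

Answer: 2918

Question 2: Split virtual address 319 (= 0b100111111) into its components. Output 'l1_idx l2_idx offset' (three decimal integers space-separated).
Answer: 2 1 31

Derivation:
vaddr = 319 = 0b100111111
  top 2 bits -> l1_idx = 2
  next 2 bits -> l2_idx = 1
  bottom 5 bits -> offset = 31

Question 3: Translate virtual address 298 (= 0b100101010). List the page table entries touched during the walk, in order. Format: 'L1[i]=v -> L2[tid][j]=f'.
vaddr = 298 = 0b100101010
Split: l1_idx=2, l2_idx=1, offset=10

Answer: L1[2]=1 -> L2[1][1]=83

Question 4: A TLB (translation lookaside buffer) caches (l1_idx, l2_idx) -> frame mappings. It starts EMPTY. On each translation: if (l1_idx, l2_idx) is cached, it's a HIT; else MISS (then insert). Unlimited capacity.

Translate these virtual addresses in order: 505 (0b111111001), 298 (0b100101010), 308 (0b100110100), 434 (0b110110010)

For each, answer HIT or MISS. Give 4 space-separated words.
vaddr=505: (3,3) not in TLB -> MISS, insert
vaddr=298: (2,1) not in TLB -> MISS, insert
vaddr=308: (2,1) in TLB -> HIT
vaddr=434: (3,1) not in TLB -> MISS, insert

Answer: MISS MISS HIT MISS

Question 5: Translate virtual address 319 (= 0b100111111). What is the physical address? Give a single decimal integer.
vaddr = 319 = 0b100111111
Split: l1_idx=2, l2_idx=1, offset=31
L1[2] = 1
L2[1][1] = 83
paddr = 83 * 32 + 31 = 2687

Answer: 2687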